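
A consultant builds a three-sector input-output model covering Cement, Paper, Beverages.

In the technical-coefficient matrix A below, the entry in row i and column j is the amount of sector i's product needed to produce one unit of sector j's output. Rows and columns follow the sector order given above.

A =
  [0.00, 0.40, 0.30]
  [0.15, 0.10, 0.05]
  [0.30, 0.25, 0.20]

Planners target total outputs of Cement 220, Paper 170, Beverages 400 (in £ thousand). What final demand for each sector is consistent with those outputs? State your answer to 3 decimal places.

I − A =
  [   1.00    -0.40    -0.30]
  [  -0.15     0.90    -0.05]
  [  -0.30    -0.25     0.80]
d = (I − A) x:
  d_1 = (+1.00)·220 + (-0.40)·170 + (-0.30)·400 = 32.000
  d_2 = (-0.15)·220 + (+0.90)·170 + (-0.05)·400 = 100.000
  d_3 = (-0.30)·220 + (-0.25)·170 + (+0.80)·400 = 211.500

d_1 = 32.000, d_2 = 100.000, d_3 = 211.500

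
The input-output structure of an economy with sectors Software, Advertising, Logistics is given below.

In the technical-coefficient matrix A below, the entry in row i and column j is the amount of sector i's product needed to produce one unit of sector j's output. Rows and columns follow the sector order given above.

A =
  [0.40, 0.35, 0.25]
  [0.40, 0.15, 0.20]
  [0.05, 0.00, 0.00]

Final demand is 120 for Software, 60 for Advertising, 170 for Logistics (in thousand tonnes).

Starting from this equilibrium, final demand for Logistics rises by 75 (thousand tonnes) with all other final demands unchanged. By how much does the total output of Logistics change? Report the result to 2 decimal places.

I − A =
  [   0.60    -0.35    -0.25]
  [  -0.40     0.85    -0.20]
  [  -0.05     0.00     1.00]
Cofactors of I−A, C_ij = (−1)^(i+j)·(minor ij) (rows/columns in the sector order above):
  C_11 = (0.85)(1.00) − (-0.20)(0.00) = 0.8500
  C_12 = −[(-0.40)(1.00) − (-0.20)(-0.05)] = 0.4100
  C_13 = (-0.40)(0.00) − (0.85)(-0.05) = 0.0425
  C_21 = −[(-0.35)(1.00) − (-0.25)(0.00)] = 0.3500
  C_22 = (0.60)(1.00) − (-0.25)(-0.05) = 0.5875
  C_23 = −[(0.60)(0.00) − (-0.35)(-0.05)] = 0.0175
  C_31 = (-0.35)(-0.20) − (-0.25)(0.85) = 0.2825
  C_32 = −[(0.60)(-0.20) − (-0.25)(-0.40)] = 0.2200
  C_33 = (0.60)(0.85) − (-0.35)(-0.40) = 0.3700
det(I−A) = Σ_j (I−A)_1j·C_1j = (0.60)(0.8500) + (-0.35)(0.4100) + (-0.25)(0.0425) = 0.355875
adj(I−A) = Cᵀ =
  [ 0.8500   0.3500   0.2825]
  [ 0.4100   0.5875   0.2200]
  [ 0.0425   0.0175   0.3700]
(I − A)⁻¹ = adj(I−A) / det(I−A) ≈
  [   2.3885     0.9835     0.7938]
  [   1.1521     1.6509     0.6182]
  [   0.1194     0.0492     1.0397]
Δx = (I − A)⁻¹ Δd with Δd having +75 in the Logistics component and 0 elsewhere.
So Δx_L = L_LL · (+75), where L_LL = adj(I−A)_LL / det(I−A) = 0.3700 / 0.355875.
Δx_L = 0.3700 × (+75) / 0.355875 = 27.75 / 0.355875 ≈ 77.98.

Δx_L = 77.98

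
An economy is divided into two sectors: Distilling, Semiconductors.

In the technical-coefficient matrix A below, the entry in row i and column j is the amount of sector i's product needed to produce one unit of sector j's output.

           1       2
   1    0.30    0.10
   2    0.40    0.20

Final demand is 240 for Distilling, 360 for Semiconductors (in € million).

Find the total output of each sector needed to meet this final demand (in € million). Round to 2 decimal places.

x_1 = 438.46, x_2 = 669.23

I − A =
  [   0.70    -0.10]
  [  -0.40     0.80]
det(I−A) = (0.70)(0.80) − (-0.10)(-0.40) = 0.5200
adj(I−A) = [[0.80, 0.10], [0.40, 0.70]]
(I − A)⁻¹ = adj(I−A) / det(I−A) ≈
  [   1.5385     0.1923]
  [   0.7692     1.3462]
x = (I − A)⁻¹ d = adj(I−A)·d / det(I−A), with det(I−A) = 0.5200:
  x_1 = (0.80·240 + 0.10·360) / 0.5200 = 228.00 / 0.5200 ≈ 438.46
  x_2 = (0.40·240 + 0.70·360) / 0.5200 = 348.00 / 0.5200 ≈ 669.23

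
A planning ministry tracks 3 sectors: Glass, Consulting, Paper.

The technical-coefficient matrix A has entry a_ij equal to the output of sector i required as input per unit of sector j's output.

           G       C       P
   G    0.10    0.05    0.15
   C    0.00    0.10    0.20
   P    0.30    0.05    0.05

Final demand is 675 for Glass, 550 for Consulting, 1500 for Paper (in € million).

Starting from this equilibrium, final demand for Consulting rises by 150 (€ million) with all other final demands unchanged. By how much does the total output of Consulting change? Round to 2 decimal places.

Δx_C = 169.46

I − A =
  [   0.90    -0.05    -0.15]
  [   0.00     0.90    -0.20]
  [  -0.30    -0.05     0.95]
Cofactors of I−A, C_ij = (−1)^(i+j)·(minor ij) (rows/columns in the sector order above):
  C_11 = (0.90)(0.95) − (-0.20)(-0.05) = 0.8450
  C_12 = −[(0.00)(0.95) − (-0.20)(-0.30)] = 0.0600
  C_13 = (0.00)(-0.05) − (0.90)(-0.30) = 0.2700
  C_21 = −[(-0.05)(0.95) − (-0.15)(-0.05)] = 0.0550
  C_22 = (0.90)(0.95) − (-0.15)(-0.30) = 0.8100
  C_23 = −[(0.90)(-0.05) − (-0.05)(-0.30)] = 0.0600
  C_31 = (-0.05)(-0.20) − (-0.15)(0.90) = 0.1450
  C_32 = −[(0.90)(-0.20) − (-0.15)(0.00)] = 0.1800
  C_33 = (0.90)(0.90) − (-0.05)(0.00) = 0.8100
det(I−A) = Σ_j (I−A)_1j·C_1j = (0.90)(0.8450) + (-0.05)(0.0600) + (-0.15)(0.2700) = 0.7170
adj(I−A) = Cᵀ =
  [ 0.8450   0.0550   0.1450]
  [ 0.0600   0.8100   0.1800]
  [ 0.2700   0.0600   0.8100]
(I − A)⁻¹ = adj(I−A) / det(I−A) ≈
  [   1.1785     0.0767     0.2022]
  [   0.0837     1.1297     0.2510]
  [   0.3766     0.0837     1.1297]
Δx = (I − A)⁻¹ Δd with Δd having +150 in the Consulting component and 0 elsewhere.
So Δx_C = L_CC · (+150), where L_CC = adj(I−A)_CC / det(I−A) = 0.8100 / 0.7170.
Δx_C = 0.8100 × (+150) / 0.7170 = 121.50 / 0.7170 ≈ 169.46.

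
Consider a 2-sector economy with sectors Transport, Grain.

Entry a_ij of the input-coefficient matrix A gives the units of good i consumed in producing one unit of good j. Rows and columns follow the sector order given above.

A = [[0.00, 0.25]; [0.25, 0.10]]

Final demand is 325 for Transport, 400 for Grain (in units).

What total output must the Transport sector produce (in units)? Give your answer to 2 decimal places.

x_1 = 468.66

I − A =
  [   1.00    -0.25]
  [  -0.25     0.90]
det(I−A) = (1.00)(0.90) − (-0.25)(-0.25) = 0.8375
adj(I−A) = [[0.90, 0.25], [0.25, 1.00]]
(I − A)⁻¹ = adj(I−A) / det(I−A) ≈
  [   1.0746     0.2985]
  [   0.2985     1.1940]
x = (I − A)⁻¹ d = adj(I−A)·d / det(I−A), with det(I−A) = 0.8375:
  x_1 = (0.90·325 + 0.25·400) / 0.8375 = 392.50 / 0.8375 ≈ 468.66
  x_2 = (0.25·325 + 1.00·400) / 0.8375 = 481.25 / 0.8375 ≈ 574.63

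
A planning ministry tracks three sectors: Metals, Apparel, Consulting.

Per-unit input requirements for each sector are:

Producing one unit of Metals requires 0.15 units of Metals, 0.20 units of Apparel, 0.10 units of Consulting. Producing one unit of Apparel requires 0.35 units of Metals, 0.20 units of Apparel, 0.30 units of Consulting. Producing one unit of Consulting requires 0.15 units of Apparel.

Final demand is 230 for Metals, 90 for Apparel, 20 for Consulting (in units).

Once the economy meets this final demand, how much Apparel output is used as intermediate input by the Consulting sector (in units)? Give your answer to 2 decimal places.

z_23 = 18.67

I − A =
  [   0.85    -0.35     0.00]
  [  -0.20     0.80    -0.15]
  [  -0.10    -0.30     1.00]
Cofactors of I−A, C_ij = (−1)^(i+j)·(minor ij) (rows/columns in the sector order above):
  C_11 = (0.80)(1.00) − (-0.15)(-0.30) = 0.7550
  C_12 = −[(-0.20)(1.00) − (-0.15)(-0.10)] = 0.2150
  C_13 = (-0.20)(-0.30) − (0.80)(-0.10) = 0.1400
  C_21 = −[(-0.35)(1.00) − (0.00)(-0.30)] = 0.3500
  C_22 = (0.85)(1.00) − (0.00)(-0.10) = 0.8500
  C_23 = −[(0.85)(-0.30) − (-0.35)(-0.10)] = 0.2900
  C_31 = (-0.35)(-0.15) − (0.00)(0.80) = 0.0525
  C_32 = −[(0.85)(-0.15) − (0.00)(-0.20)] = 0.1275
  C_33 = (0.85)(0.80) − (-0.35)(-0.20) = 0.6100
det(I−A) = Σ_j (I−A)_1j·C_1j = (0.85)(0.7550) + (-0.35)(0.2150) + (0.00)(0.1400) = 0.5665
adj(I−A) = Cᵀ =
  [ 0.7550   0.3500   0.0525]
  [ 0.2150   0.8500   0.1275]
  [ 0.1400   0.2900   0.6100]
(I − A)⁻¹ = adj(I−A) / det(I−A) ≈
  [   1.3327     0.6178     0.0927]
  [   0.3795     1.5004     0.2251]
  [   0.2471     0.5119     1.0768]
First solve x = (I − A)⁻¹ d = adj(I−A)·d / det(I−A); in particular x_3 = (0.1400·230 + 0.2900·90 + 0.6100·20) / 0.5665 = 70.50 / 0.5665 ≈ 124.4484.
Intermediate flow from 2 to 3: z_23 = a_23 · x_3 = 0.15 × 70.50 / 0.5665 = 10.575 / 0.5665 ≈ 18.67.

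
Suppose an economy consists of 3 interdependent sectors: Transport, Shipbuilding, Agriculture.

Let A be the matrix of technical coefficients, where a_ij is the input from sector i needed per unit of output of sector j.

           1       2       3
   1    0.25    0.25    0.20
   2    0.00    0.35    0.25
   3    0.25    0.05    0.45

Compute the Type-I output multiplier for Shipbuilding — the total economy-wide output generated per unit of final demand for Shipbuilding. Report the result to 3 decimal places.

m_2 = 2.896

I − A =
  [   0.75    -0.25    -0.20]
  [   0.00     0.65    -0.25]
  [  -0.25    -0.05     0.55]
Cofactors of I−A, C_ij = (−1)^(i+j)·(minor ij) (rows/columns in the sector order above):
  C_11 = (0.65)(0.55) − (-0.25)(-0.05) = 0.3450
  C_12 = −[(0.00)(0.55) − (-0.25)(-0.25)] = 0.0625
  C_13 = (0.00)(-0.05) − (0.65)(-0.25) = 0.1625
  C_21 = −[(-0.25)(0.55) − (-0.20)(-0.05)] = 0.1475
  C_22 = (0.75)(0.55) − (-0.20)(-0.25) = 0.3625
  C_23 = −[(0.75)(-0.05) − (-0.25)(-0.25)] = 0.1000
  C_31 = (-0.25)(-0.25) − (-0.20)(0.65) = 0.1925
  C_32 = −[(0.75)(-0.25) − (-0.20)(0.00)] = 0.1875
  C_33 = (0.75)(0.65) − (-0.25)(0.00) = 0.4875
det(I−A) = Σ_j (I−A)_1j·C_1j = (0.75)(0.3450) + (-0.25)(0.0625) + (-0.20)(0.1625) = 0.210625
adj(I−A) = Cᵀ =
  [ 0.3450   0.1475   0.1925]
  [ 0.0625   0.3625   0.1875]
  [ 0.1625   0.1000   0.4875]
(I − A)⁻¹ = adj(I−A) / det(I−A) ≈
  [   1.6380     0.7003     0.9139]
  [   0.2967     1.7211     0.8902]
  [   0.7715     0.4748     2.3145]
The output multiplier for sector j is the column-j sum of the Leontief inverse (I − A)⁻¹ = adj(I−A) / det(I−A).
Column 2 of adj(I−A): (0.1475, 0.3625, 0.1000); det(I−A) = 0.210625.
m_2 = (0.1475 + 0.3625 + 0.1000) / 0.210625 = 0.61 / 0.210625 ≈ 2.896.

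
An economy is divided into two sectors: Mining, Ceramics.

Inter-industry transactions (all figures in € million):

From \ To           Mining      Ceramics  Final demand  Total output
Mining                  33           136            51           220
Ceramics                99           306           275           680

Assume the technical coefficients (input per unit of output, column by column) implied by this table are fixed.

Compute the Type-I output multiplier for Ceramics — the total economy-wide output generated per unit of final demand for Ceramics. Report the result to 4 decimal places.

Technical coefficients a_ij = z_ij / X_j:
  a_MM = 33/220 = 0.15, a_CM = 99/220 = 0.45
  a_MC = 136/680 = 0.20, a_CC = 306/680 = 0.45
I − A =
  [   0.85    -0.20]
  [  -0.45     0.55]
det(I−A) = (0.85)(0.55) − (-0.20)(-0.45) = 0.3775
adj(I−A) = [[0.55, 0.20], [0.45, 0.85]]
(I − A)⁻¹ = adj(I−A) / det(I−A) ≈
  [   1.45695     0.52980]
  [   1.19205     2.25166]
The output multiplier for sector j is the column-j sum of the Leontief inverse (I − A)⁻¹ = adj(I−A) / det(I−A).
Column C of adj(I−A): (0.20, 0.85); det(I−A) = 0.3775.
m_C = (0.20 + 0.85) / 0.3775 = 1.05 / 0.3775 ≈ 2.7815.

m_C = 2.7815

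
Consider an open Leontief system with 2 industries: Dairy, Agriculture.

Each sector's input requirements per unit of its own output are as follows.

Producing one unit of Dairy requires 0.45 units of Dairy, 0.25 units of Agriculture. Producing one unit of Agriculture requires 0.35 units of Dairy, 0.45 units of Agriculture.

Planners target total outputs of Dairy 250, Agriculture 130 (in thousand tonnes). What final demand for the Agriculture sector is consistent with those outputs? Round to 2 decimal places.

I − A =
  [   0.55    -0.35]
  [  -0.25     0.55]
d = (I − A) x:
  d_1 = (+0.55)·250 + (-0.35)·130 = 92.00
  d_2 = (-0.25)·250 + (+0.55)·130 = 9.00

d_2 = 9.00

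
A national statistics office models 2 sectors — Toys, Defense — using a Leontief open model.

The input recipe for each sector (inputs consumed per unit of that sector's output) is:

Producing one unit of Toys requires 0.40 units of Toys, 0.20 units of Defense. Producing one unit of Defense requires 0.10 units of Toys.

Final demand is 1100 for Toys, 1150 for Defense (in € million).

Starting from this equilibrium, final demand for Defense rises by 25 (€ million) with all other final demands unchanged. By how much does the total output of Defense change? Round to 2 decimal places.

I − A =
  [   0.60    -0.10]
  [  -0.20     1.00]
det(I−A) = (0.60)(1.00) − (-0.10)(-0.20) = 0.5800
adj(I−A) = [[1.00, 0.10], [0.20, 0.60]]
(I − A)⁻¹ = adj(I−A) / det(I−A) ≈
  [   1.7241     0.1724]
  [   0.3448     1.0345]
Δx = (I − A)⁻¹ Δd with Δd having +25 in the Defense component and 0 elsewhere.
So Δx_D = L_DD · (+25), where L_DD = adj(I−A)_DD / det(I−A) = 0.60 / 0.5800.
Δx_D = 0.60 × (+25) / 0.5800 = 15.00 / 0.5800 ≈ 25.86.

Δx_D = 25.86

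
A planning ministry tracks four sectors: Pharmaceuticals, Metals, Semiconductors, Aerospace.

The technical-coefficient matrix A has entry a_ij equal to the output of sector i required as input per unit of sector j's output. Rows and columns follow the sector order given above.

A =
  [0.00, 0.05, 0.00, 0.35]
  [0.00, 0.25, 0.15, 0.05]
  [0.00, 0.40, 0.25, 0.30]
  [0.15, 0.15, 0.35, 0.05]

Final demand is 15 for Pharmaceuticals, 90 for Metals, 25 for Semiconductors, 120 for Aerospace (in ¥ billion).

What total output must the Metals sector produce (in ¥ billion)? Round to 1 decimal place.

x_2 = 184.6

I − A =
  [   1.00    -0.05     0.00    -0.35]
  [   0.00     0.75    -0.15    -0.05]
  [   0.00    -0.40     0.75    -0.30]
  [  -0.15    -0.15    -0.35     0.95]
Compute the cofactors C_ij = (−1)^(i+j)·(3×3 minor ij) of I−A; the adjugate is their transpose:
adj(I−A) = Cᵀ =
  [ 0.379250   0.118750   0.107750   0.180000]
  [ 0.012375   0.568125   0.152125   0.082500]
  [ 0.036750   0.406250   0.665250   0.245000]
  [ 0.075375   0.258125   0.286125   0.502500]
det(I−A) = Σ_j (I−A)_1j·C_1j = (1.00)(0.379250) + (-0.05)(0.012375) + (0.00)(0.036750) + (-0.35)(0.075375) = 0.35225
(I − A)⁻¹ = adj(I−A) / det(I−A) ≈
  [   1.0767     0.3371     0.3059     0.5110]
  [   0.0351     1.6128     0.4319     0.2342]
  [   0.1043     1.1533     1.8886     0.6955]
  [   0.2140     0.7328     0.8123     1.4265]
x = (I − A)⁻¹ d = adj(I−A)·d / det(I−A), with det(I−A) = 0.35225:
  x_1 = (0.379250·15 + 0.118750·90 + 0.107750·25 + 0.180000·120) / 0.35225 = 40.67 / 0.35225 ≈ 115.5
  x_2 = (0.012375·15 + 0.568125·90 + 0.152125·25 + 0.082500·120) / 0.35225 = 65.02 / 0.35225 ≈ 184.6
  x_3 = (0.036750·15 + 0.406250·90 + 0.665250·25 + 0.245000·120) / 0.35225 = 83.145 / 0.35225 ≈ 236.0
  x_4 = (0.075375·15 + 0.258125·90 + 0.286125·25 + 0.502500·120) / 0.35225 = 91.815 / 0.35225 ≈ 260.7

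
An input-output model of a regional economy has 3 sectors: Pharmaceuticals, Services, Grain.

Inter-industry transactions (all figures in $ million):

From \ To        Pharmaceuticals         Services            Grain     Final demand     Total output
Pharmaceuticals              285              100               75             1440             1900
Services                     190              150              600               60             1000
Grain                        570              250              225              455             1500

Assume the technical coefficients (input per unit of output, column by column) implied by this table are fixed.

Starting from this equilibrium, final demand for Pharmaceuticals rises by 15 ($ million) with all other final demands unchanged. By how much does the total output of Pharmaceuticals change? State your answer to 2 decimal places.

Δx_P = 18.88

Technical coefficients a_ij = z_ij / X_j:
  a_PP = 285/1900 = 0.15, a_SP = 190/1900 = 0.10, a_GP = 570/1900 = 0.30
  a_PS = 100/1000 = 0.10, a_SS = 150/1000 = 0.15, a_GS = 250/1000 = 0.25
  a_PG = 75/1500 = 0.05, a_SG = 600/1500 = 0.40, a_GG = 225/1500 = 0.15
I − A =
  [   0.85    -0.10    -0.05]
  [  -0.10     0.85    -0.40]
  [  -0.30    -0.25     0.85]
Cofactors of I−A, C_ij = (−1)^(i+j)·(minor ij) (rows/columns in the sector order above):
  C_11 = (0.85)(0.85) − (-0.40)(-0.25) = 0.6225
  C_12 = −[(-0.10)(0.85) − (-0.40)(-0.30)] = 0.2050
  C_13 = (-0.10)(-0.25) − (0.85)(-0.30) = 0.2800
  C_21 = −[(-0.10)(0.85) − (-0.05)(-0.25)] = 0.0975
  C_22 = (0.85)(0.85) − (-0.05)(-0.30) = 0.7075
  C_23 = −[(0.85)(-0.25) − (-0.10)(-0.30)] = 0.2425
  C_31 = (-0.10)(-0.40) − (-0.05)(0.85) = 0.0825
  C_32 = −[(0.85)(-0.40) − (-0.05)(-0.10)] = 0.3450
  C_33 = (0.85)(0.85) − (-0.10)(-0.10) = 0.7125
det(I−A) = Σ_j (I−A)_1j·C_1j = (0.85)(0.6225) + (-0.10)(0.2050) + (-0.05)(0.2800) = 0.494625
adj(I−A) = Cᵀ =
  [ 0.6225   0.0975   0.0825]
  [ 0.2050   0.7075   0.3450]
  [ 0.2800   0.2425   0.7125]
(I − A)⁻¹ = adj(I−A) / det(I−A) ≈
  [   1.2585     0.1971     0.1668]
  [   0.4145     1.4304     0.6975]
  [   0.5661     0.4903     1.4405]
Δx = (I − A)⁻¹ Δd with Δd having +15 in the Pharmaceuticals component and 0 elsewhere.
So Δx_P = L_PP · (+15), where L_PP = adj(I−A)_PP / det(I−A) = 0.6225 / 0.494625.
Δx_P = 0.6225 × (+15) / 0.494625 = 9.3375 / 0.494625 ≈ 18.88.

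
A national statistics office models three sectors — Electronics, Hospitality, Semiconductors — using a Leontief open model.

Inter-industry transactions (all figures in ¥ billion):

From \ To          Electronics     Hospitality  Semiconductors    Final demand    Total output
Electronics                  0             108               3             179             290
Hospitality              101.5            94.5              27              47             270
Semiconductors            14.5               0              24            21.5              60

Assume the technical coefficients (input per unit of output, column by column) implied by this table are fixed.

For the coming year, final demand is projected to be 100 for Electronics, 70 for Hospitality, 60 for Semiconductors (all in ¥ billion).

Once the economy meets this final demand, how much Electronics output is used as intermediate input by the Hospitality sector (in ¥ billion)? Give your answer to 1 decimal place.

Technical coefficients a_ij = z_ij / X_j:
  a_11 = 0/290 = 0.00, a_21 = 101.5/290 = 0.35, a_31 = 14.5/290 = 0.05
  a_12 = 108/270 = 0.40, a_22 = 94.5/270 = 0.35, a_32 = 0/270 = 0.00
  a_13 = 3/60 = 0.05, a_23 = 27/60 = 0.45, a_33 = 24/60 = 0.40
I − A =
  [   1.00    -0.40    -0.05]
  [  -0.35     0.65    -0.45]
  [  -0.05     0.00     0.60]
Cofactors of I−A, C_ij = (−1)^(i+j)·(minor ij) (rows/columns in the sector order above):
  C_11 = (0.65)(0.60) − (-0.45)(0.00) = 0.3900
  C_12 = −[(-0.35)(0.60) − (-0.45)(-0.05)] = 0.2325
  C_13 = (-0.35)(0.00) − (0.65)(-0.05) = 0.0325
  C_21 = −[(-0.40)(0.60) − (-0.05)(0.00)] = 0.2400
  C_22 = (1.00)(0.60) − (-0.05)(-0.05) = 0.5975
  C_23 = −[(1.00)(0.00) − (-0.40)(-0.05)] = 0.0200
  C_31 = (-0.40)(-0.45) − (-0.05)(0.65) = 0.2125
  C_32 = −[(1.00)(-0.45) − (-0.05)(-0.35)] = 0.4675
  C_33 = (1.00)(0.65) − (-0.40)(-0.35) = 0.5100
det(I−A) = Σ_j (I−A)_1j·C_1j = (1.00)(0.3900) + (-0.40)(0.2325) + (-0.05)(0.0325) = 0.295375
adj(I−A) = Cᵀ =
  [ 0.3900   0.2400   0.2125]
  [ 0.2325   0.5975   0.4675]
  [ 0.0325   0.0200   0.5100]
(I − A)⁻¹ = adj(I−A) / det(I−A) ≈
  [   1.3204     0.8125     0.7194]
  [   0.7871     2.0229     1.5827]
  [   0.1100     0.0677     1.7266]
First solve x = (I − A)⁻¹ d = adj(I−A)·d / det(I−A); in particular x_2 = (0.2325·100 + 0.5975·70 + 0.4675·60) / 0.295375 = 93.125 / 0.295375 ≈ 315.277.
Intermediate flow from 1 to 2: z_12 = a_12 · x_2 = 0.40 × 93.125 / 0.295375 = 37.25 / 0.295375 ≈ 126.1.

z_12 = 126.1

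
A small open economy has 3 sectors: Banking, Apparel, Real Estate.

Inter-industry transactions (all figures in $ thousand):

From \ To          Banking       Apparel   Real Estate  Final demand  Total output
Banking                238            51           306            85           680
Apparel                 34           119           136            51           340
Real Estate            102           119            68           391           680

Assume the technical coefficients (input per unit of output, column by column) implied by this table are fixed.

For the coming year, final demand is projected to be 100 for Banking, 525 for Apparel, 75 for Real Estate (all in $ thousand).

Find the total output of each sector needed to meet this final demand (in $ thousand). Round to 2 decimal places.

x_1 = 843.61, x_2 = 1069.46, x_3 = 639.83

Technical coefficients a_ij = z_ij / X_j:
  a_11 = 238/680 = 0.35, a_21 = 34/680 = 0.05, a_31 = 102/680 = 0.15
  a_12 = 51/340 = 0.15, a_22 = 119/340 = 0.35, a_32 = 119/340 = 0.35
  a_13 = 306/680 = 0.45, a_23 = 136/680 = 0.20, a_33 = 68/680 = 0.10
I − A =
  [   0.65    -0.15    -0.45]
  [  -0.05     0.65    -0.20]
  [  -0.15    -0.35     0.90]
Cofactors of I−A, C_ij = (−1)^(i+j)·(minor ij) (rows/columns in the sector order above):
  C_11 = (0.65)(0.90) − (-0.20)(-0.35) = 0.5150
  C_12 = −[(-0.05)(0.90) − (-0.20)(-0.15)] = 0.0750
  C_13 = (-0.05)(-0.35) − (0.65)(-0.15) = 0.1150
  C_21 = −[(-0.15)(0.90) − (-0.45)(-0.35)] = 0.2925
  C_22 = (0.65)(0.90) − (-0.45)(-0.15) = 0.5175
  C_23 = −[(0.65)(-0.35) − (-0.15)(-0.15)] = 0.2500
  C_31 = (-0.15)(-0.20) − (-0.45)(0.65) = 0.3225
  C_32 = −[(0.65)(-0.20) − (-0.45)(-0.05)] = 0.1525
  C_33 = (0.65)(0.65) − (-0.15)(-0.05) = 0.4150
det(I−A) = Σ_j (I−A)_1j·C_1j = (0.65)(0.5150) + (-0.15)(0.0750) + (-0.45)(0.1150) = 0.27175
adj(I−A) = Cᵀ =
  [ 0.5150   0.2925   0.3225]
  [ 0.0750   0.5175   0.1525]
  [ 0.1150   0.2500   0.4150]
(I − A)⁻¹ = adj(I−A) / det(I−A) ≈
  [   1.8951     1.0764     1.1868]
  [   0.2760     1.9043     0.5612]
  [   0.4232     0.9200     1.5271]
x = (I − A)⁻¹ d = adj(I−A)·d / det(I−A), with det(I−A) = 0.27175:
  x_1 = (0.5150·100 + 0.2925·525 + 0.3225·75) / 0.27175 = 229.25 / 0.27175 ≈ 843.61
  x_2 = (0.0750·100 + 0.5175·525 + 0.1525·75) / 0.27175 = 290.625 / 0.27175 ≈ 1069.46
  x_3 = (0.1150·100 + 0.2500·525 + 0.4150·75) / 0.27175 = 173.875 / 0.27175 ≈ 639.83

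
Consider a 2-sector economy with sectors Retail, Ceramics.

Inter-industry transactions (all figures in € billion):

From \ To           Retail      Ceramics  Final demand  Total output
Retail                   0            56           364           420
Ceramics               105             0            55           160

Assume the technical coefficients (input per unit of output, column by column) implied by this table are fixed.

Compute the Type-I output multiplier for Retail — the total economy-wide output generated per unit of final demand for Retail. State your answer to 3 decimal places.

Technical coefficients a_ij = z_ij / X_j:
  a_RR = 0/420 = 0.00, a_CR = 105/420 = 0.25
  a_RC = 56/160 = 0.35, a_CC = 0/160 = 0.00
I − A =
  [   1.00    -0.35]
  [  -0.25     1.00]
det(I−A) = (1.00)(1.00) − (-0.35)(-0.25) = 0.9125
adj(I−A) = [[1.00, 0.35], [0.25, 1.00]]
(I − A)⁻¹ = adj(I−A) / det(I−A) ≈
  [   1.0959     0.3836]
  [   0.2740     1.0959]
The output multiplier for sector j is the column-j sum of the Leontief inverse (I − A)⁻¹ = adj(I−A) / det(I−A).
Column R of adj(I−A): (1.00, 0.25); det(I−A) = 0.9125.
m_R = (1.00 + 0.25) / 0.9125 = 1.25 / 0.9125 ≈ 1.370.

m_R = 1.370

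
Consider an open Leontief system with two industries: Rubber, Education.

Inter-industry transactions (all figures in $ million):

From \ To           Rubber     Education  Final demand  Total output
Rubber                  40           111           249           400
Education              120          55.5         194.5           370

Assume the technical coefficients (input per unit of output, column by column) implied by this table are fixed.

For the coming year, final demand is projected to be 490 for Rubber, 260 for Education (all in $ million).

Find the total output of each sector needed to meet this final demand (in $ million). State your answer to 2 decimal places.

x_1 = 732.59, x_2 = 564.44

Technical coefficients a_ij = z_ij / X_j:
  a_11 = 40/400 = 0.10, a_21 = 120/400 = 0.30
  a_12 = 111/370 = 0.30, a_22 = 55.5/370 = 0.15
I − A =
  [   0.90    -0.30]
  [  -0.30     0.85]
det(I−A) = (0.90)(0.85) − (-0.30)(-0.30) = 0.6750
adj(I−A) = [[0.85, 0.30], [0.30, 0.90]]
(I − A)⁻¹ = adj(I−A) / det(I−A) ≈
  [   1.2593     0.4444]
  [   0.4444     1.3333]
x = (I − A)⁻¹ d = adj(I−A)·d / det(I−A), with det(I−A) = 0.6750:
  x_1 = (0.85·490 + 0.30·260) / 0.6750 = 494.50 / 0.6750 ≈ 732.59
  x_2 = (0.30·490 + 0.90·260) / 0.6750 = 381.00 / 0.6750 ≈ 564.44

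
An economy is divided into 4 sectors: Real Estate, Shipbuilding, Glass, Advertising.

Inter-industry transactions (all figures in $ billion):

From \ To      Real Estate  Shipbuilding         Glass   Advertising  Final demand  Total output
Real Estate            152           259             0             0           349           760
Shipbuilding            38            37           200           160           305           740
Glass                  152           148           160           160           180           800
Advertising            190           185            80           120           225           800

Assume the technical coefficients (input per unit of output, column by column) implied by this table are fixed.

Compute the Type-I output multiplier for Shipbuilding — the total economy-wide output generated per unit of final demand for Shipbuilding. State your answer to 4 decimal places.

Technical coefficients a_ij = z_ij / X_j:
  a_RR = 152/760 = 0.20, a_SR = 38/760 = 0.05, a_GR = 152/760 = 0.20, a_AR = 190/760 = 0.25
  a_RS = 259/740 = 0.35, a_SS = 37/740 = 0.05, a_GS = 148/740 = 0.20, a_AS = 185/740 = 0.25
  a_RG = 0/800 = 0.00, a_SG = 200/800 = 0.25, a_GG = 160/800 = 0.20, a_AG = 80/800 = 0.10
  a_RA = 0/800 = 0.00, a_SA = 160/800 = 0.20, a_GA = 160/800 = 0.20, a_AA = 120/800 = 0.15
I − A =
  [   0.80    -0.35     0.00     0.00]
  [  -0.05     0.95    -0.25    -0.20]
  [  -0.20    -0.20     0.80    -0.20]
  [  -0.25    -0.25    -0.10     0.85]
Compute the cofactors C_ij = (−1)^(i+j)·(3×3 minor ij) of I−A; the adjugate is their transpose:
adj(I−A) = Cᵀ =
  [ 0.528000   0.231000   0.081375   0.073500]
  [ 0.132000   0.528000   0.186000   0.168000]
  [ 0.220000   0.253000   0.573625   0.194500]
  [ 0.220000   0.253000   0.146125   0.536500]
det(I−A) = Σ_j (I−A)_1j·C_1j = (0.80)(0.528000) + (-0.35)(0.132000) + (0.00)(0.220000) + (0.00)(0.220000) = 0.3762
(I − A)⁻¹ = adj(I−A) / det(I−A) ≈
  [   1.40351     0.61404     0.21631     0.19537]
  [   0.35088     1.40351     0.49442     0.44657]
  [   0.58480     0.67251     1.52479     0.51701]
  [   0.58480     0.67251     0.38842     1.42610]
The output multiplier for sector j is the column-j sum of the Leontief inverse (I − A)⁻¹ = adj(I−A) / det(I−A).
Column S of adj(I−A): (0.231000, 0.528000, 0.253000, 0.253000); det(I−A) = 0.3762.
m_S = (0.231000 + 0.528000 + 0.253000 + 0.253000) / 0.3762 = 1.265 / 0.3762 ≈ 3.3626.

m_S = 3.3626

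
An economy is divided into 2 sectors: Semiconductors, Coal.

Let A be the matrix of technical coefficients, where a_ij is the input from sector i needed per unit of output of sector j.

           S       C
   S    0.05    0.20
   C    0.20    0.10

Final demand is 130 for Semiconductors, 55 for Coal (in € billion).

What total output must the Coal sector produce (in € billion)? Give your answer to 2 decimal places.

I − A =
  [   0.95    -0.20]
  [  -0.20     0.90]
det(I−A) = (0.95)(0.90) − (-0.20)(-0.20) = 0.8150
adj(I−A) = [[0.90, 0.20], [0.20, 0.95]]
(I − A)⁻¹ = adj(I−A) / det(I−A) ≈
  [   1.1043     0.2454]
  [   0.2454     1.1656]
x = (I − A)⁻¹ d = adj(I−A)·d / det(I−A), with det(I−A) = 0.8150:
  x_S = (0.90·130 + 0.20·55) / 0.8150 = 128.00 / 0.8150 ≈ 157.06
  x_C = (0.20·130 + 0.95·55) / 0.8150 = 78.25 / 0.8150 ≈ 96.01

x_C = 96.01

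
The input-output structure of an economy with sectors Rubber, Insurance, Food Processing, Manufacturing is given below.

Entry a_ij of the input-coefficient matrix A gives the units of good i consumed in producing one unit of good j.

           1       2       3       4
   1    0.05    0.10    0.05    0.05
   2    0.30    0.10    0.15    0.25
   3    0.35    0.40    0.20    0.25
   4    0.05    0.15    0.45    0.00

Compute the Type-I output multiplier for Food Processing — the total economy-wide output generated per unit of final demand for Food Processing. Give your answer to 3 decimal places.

m_3 = 3.987

I − A =
  [   0.95    -0.10    -0.05    -0.05]
  [  -0.30     0.90    -0.15    -0.25]
  [  -0.35    -0.40     0.80    -0.25]
  [  -0.05    -0.15    -0.45     1.00]
Compute the cofactors C_ij = (−1)^(i+j)·(3×3 minor ij) of I−A; the adjugate is their transpose:
adj(I−A) = Cᵀ =
  [ 0.478125   0.105625   0.090750   0.073000]
  [ 0.310000   0.625125   0.271375   0.239625]
  [ 0.449375   0.453500   0.783625   0.331750]
  [ 0.272625   0.303125   0.397875   0.576000]
det(I−A) = Σ_j (I−A)_1j·C_1j = (0.95)(0.478125) + (-0.10)(0.310000) + (-0.05)(0.449375) + (-0.05)(0.272625) = 0.38711875
(I − A)⁻¹ = adj(I−A) / det(I−A) ≈
  [   1.2351     0.2728     0.2344     0.1886]
  [   0.8008     1.6148     0.7010     0.6190]
  [   1.1608     1.1715     2.0242     0.8570]
  [   0.7042     0.7830     1.0278     1.4879]
The output multiplier for sector j is the column-j sum of the Leontief inverse (I − A)⁻¹ = adj(I−A) / det(I−A).
Column 3 of adj(I−A): (0.090750, 0.271375, 0.783625, 0.397875); det(I−A) = 0.38711875.
m_3 = (0.090750 + 0.271375 + 0.783625 + 0.397875) / 0.38711875 = 1.543625 / 0.38711875 ≈ 3.987.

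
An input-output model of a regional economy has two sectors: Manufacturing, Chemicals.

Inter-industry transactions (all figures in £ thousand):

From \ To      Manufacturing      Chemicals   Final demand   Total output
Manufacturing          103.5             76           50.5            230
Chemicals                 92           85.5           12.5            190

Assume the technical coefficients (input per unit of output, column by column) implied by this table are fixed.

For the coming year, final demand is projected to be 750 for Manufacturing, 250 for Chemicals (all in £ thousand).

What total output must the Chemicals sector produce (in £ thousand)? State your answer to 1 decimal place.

Technical coefficients a_ij = z_ij / X_j:
  a_11 = 103.5/230 = 0.45, a_21 = 92/230 = 0.40
  a_12 = 76/190 = 0.40, a_22 = 85.5/190 = 0.45
I − A =
  [   0.55    -0.40]
  [  -0.40     0.55]
det(I−A) = (0.55)(0.55) − (-0.40)(-0.40) = 0.1425
adj(I−A) = [[0.55, 0.40], [0.40, 0.55]]
(I − A)⁻¹ = adj(I−A) / det(I−A) ≈
  [   3.8596     2.8070]
  [   2.8070     3.8596]
x = (I − A)⁻¹ d = adj(I−A)·d / det(I−A), with det(I−A) = 0.1425:
  x_1 = (0.55·750 + 0.40·250) / 0.1425 = 512.50 / 0.1425 ≈ 3596.5
  x_2 = (0.40·750 + 0.55·250) / 0.1425 = 437.50 / 0.1425 ≈ 3070.2

x_2 = 3070.2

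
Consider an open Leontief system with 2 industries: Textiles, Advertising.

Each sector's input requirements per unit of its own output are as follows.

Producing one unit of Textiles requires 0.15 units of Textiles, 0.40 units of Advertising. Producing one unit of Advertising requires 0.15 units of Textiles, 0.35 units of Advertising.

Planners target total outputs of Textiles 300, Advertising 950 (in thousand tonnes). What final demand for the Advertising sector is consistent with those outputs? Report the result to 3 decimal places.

I − A =
  [   0.85    -0.15]
  [  -0.40     0.65]
d = (I − A) x:
  d_T = (+0.85)·300 + (-0.15)·950 = 112.500
  d_A = (-0.40)·300 + (+0.65)·950 = 497.500

d_A = 497.500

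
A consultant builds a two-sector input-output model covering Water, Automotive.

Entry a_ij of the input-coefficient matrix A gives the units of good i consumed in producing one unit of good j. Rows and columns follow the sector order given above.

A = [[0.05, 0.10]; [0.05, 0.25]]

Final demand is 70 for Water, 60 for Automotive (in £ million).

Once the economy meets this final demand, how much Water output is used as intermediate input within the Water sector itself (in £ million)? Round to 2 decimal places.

I − A =
  [   0.95    -0.10]
  [  -0.05     0.75]
det(I−A) = (0.95)(0.75) − (-0.10)(-0.05) = 0.7075
adj(I−A) = [[0.75, 0.10], [0.05, 0.95]]
(I − A)⁻¹ = adj(I−A) / det(I−A) ≈
  [   1.0601     0.1413]
  [   0.0707     1.3428]
First solve x = (I − A)⁻¹ d = adj(I−A)·d / det(I−A); in particular x_W = (0.75·70 + 0.10·60) / 0.7075 = 58.50 / 0.7075 ≈ 82.6855.
Intermediate flow from W to W: z_WW = a_WW · x_W = 0.05 × 58.50 / 0.7075 = 2.925 / 0.7075 ≈ 4.13.

z_WW = 4.13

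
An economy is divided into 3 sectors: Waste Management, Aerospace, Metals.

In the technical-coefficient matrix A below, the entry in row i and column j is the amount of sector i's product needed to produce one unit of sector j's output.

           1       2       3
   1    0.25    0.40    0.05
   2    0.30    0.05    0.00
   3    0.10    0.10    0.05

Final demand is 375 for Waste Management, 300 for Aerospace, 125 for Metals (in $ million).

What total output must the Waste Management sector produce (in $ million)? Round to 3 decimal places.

x_1 = 826.185

I − A =
  [   0.75    -0.40    -0.05]
  [  -0.30     0.95     0.00]
  [  -0.10    -0.10     0.95]
Cofactors of I−A, C_ij = (−1)^(i+j)·(minor ij) (rows/columns in the sector order above):
  C_11 = (0.95)(0.95) − (0.00)(-0.10) = 0.9025
  C_12 = −[(-0.30)(0.95) − (0.00)(-0.10)] = 0.2850
  C_13 = (-0.30)(-0.10) − (0.95)(-0.10) = 0.1250
  C_21 = −[(-0.40)(0.95) − (-0.05)(-0.10)] = 0.3850
  C_22 = (0.75)(0.95) − (-0.05)(-0.10) = 0.7075
  C_23 = −[(0.75)(-0.10) − (-0.40)(-0.10)] = 0.1150
  C_31 = (-0.40)(0.00) − (-0.05)(0.95) = 0.0475
  C_32 = −[(0.75)(0.00) − (-0.05)(-0.30)] = 0.0150
  C_33 = (0.75)(0.95) − (-0.40)(-0.30) = 0.5925
det(I−A) = Σ_j (I−A)_1j·C_1j = (0.75)(0.9025) + (-0.40)(0.2850) + (-0.05)(0.1250) = 0.556625
adj(I−A) = Cᵀ =
  [ 0.9025   0.3850   0.0475]
  [ 0.2850   0.7075   0.0150]
  [ 0.1250   0.1150   0.5925]
(I − A)⁻¹ = adj(I−A) / det(I−A) ≈
  [   1.6214     0.6917     0.0853]
  [   0.5120     1.2711     0.0269]
  [   0.2246     0.2066     1.0645]
x = (I − A)⁻¹ d = adj(I−A)·d / det(I−A), with det(I−A) = 0.556625:
  x_1 = (0.9025·375 + 0.3850·300 + 0.0475·125) / 0.556625 = 459.875 / 0.556625 ≈ 826.185
  x_2 = (0.2850·375 + 0.7075·300 + 0.0150·125) / 0.556625 = 321.00 / 0.556625 ≈ 576.690
  x_3 = (0.1250·375 + 0.1150·300 + 0.5925·125) / 0.556625 = 155.4375 / 0.556625 ≈ 279.250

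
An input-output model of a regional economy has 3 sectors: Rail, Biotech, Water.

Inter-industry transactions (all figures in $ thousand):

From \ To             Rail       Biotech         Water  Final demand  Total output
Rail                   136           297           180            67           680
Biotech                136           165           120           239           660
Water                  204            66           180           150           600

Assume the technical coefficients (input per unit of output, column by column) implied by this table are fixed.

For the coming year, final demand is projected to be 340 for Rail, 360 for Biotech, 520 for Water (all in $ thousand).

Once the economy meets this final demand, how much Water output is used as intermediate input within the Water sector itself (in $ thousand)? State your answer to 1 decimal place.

z_WW = 531.3

Technical coefficients a_ij = z_ij / X_j:
  a_RR = 136/680 = 0.20, a_BR = 136/680 = 0.20, a_WR = 204/680 = 0.30
  a_RB = 297/660 = 0.45, a_BB = 165/660 = 0.25, a_WB = 66/660 = 0.10
  a_RW = 180/600 = 0.30, a_BW = 120/600 = 0.20, a_WW = 180/600 = 0.30
I − A =
  [   0.80    -0.45    -0.30]
  [  -0.20     0.75    -0.20]
  [  -0.30    -0.10     0.70]
Cofactors of I−A, C_ij = (−1)^(i+j)·(minor ij) (rows/columns in the sector order above):
  C_11 = (0.75)(0.70) − (-0.20)(-0.10) = 0.5050
  C_12 = −[(-0.20)(0.70) − (-0.20)(-0.30)] = 0.2000
  C_13 = (-0.20)(-0.10) − (0.75)(-0.30) = 0.2450
  C_21 = −[(-0.45)(0.70) − (-0.30)(-0.10)] = 0.3450
  C_22 = (0.80)(0.70) − (-0.30)(-0.30) = 0.4700
  C_23 = −[(0.80)(-0.10) − (-0.45)(-0.30)] = 0.2150
  C_31 = (-0.45)(-0.20) − (-0.30)(0.75) = 0.3150
  C_32 = −[(0.80)(-0.20) − (-0.30)(-0.20)] = 0.2200
  C_33 = (0.80)(0.75) − (-0.45)(-0.20) = 0.5100
det(I−A) = Σ_j (I−A)_1j·C_1j = (0.80)(0.5050) + (-0.45)(0.2000) + (-0.30)(0.2450) = 0.2405
adj(I−A) = Cᵀ =
  [ 0.5050   0.3450   0.3150]
  [ 0.2000   0.4700   0.2200]
  [ 0.2450   0.2150   0.5100]
(I − A)⁻¹ = adj(I−A) / det(I−A) ≈
  [   2.0998     1.4345     1.3098]
  [   0.8316     1.9543     0.9148]
  [   1.0187     0.8940     2.1206]
First solve x = (I − A)⁻¹ d = adj(I−A)·d / det(I−A); in particular x_W = (0.2450·340 + 0.2150·360 + 0.5100·520) / 0.2405 = 425.90 / 0.2405 ≈ 1770.894.
Intermediate flow from W to W: z_WW = a_WW · x_W = 0.30 × 425.90 / 0.2405 = 127.77 / 0.2405 ≈ 531.3.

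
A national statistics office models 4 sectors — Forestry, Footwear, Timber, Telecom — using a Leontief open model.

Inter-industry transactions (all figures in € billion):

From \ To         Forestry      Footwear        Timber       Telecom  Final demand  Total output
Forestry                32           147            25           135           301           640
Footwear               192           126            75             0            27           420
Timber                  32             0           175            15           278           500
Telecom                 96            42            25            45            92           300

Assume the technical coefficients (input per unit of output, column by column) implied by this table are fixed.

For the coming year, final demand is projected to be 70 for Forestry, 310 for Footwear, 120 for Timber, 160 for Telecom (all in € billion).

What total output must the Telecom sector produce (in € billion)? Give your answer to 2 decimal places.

Technical coefficients a_ij = z_ij / X_j:
  a_11 = 32/640 = 0.05, a_21 = 192/640 = 0.30, a_31 = 32/640 = 0.05, a_41 = 96/640 = 0.15
  a_12 = 147/420 = 0.35, a_22 = 126/420 = 0.30, a_32 = 0/420 = 0.00, a_42 = 42/420 = 0.10
  a_13 = 25/500 = 0.05, a_23 = 75/500 = 0.15, a_33 = 175/500 = 0.35, a_43 = 25/500 = 0.05
  a_14 = 135/300 = 0.45, a_24 = 0/300 = 0.00, a_34 = 15/300 = 0.05, a_44 = 45/300 = 0.15
I − A =
  [   0.95    -0.35    -0.05    -0.45]
  [  -0.30     0.70    -0.15     0.00]
  [  -0.05     0.00     0.65    -0.05]
  [  -0.15    -0.10    -0.05     0.85]
Compute the cofactors C_ij = (−1)^(i+j)·(3×3 minor ij) of I−A; the adjugate is their transpose:
adj(I−A) = Cᵀ =
  [ 0.384250   0.222000   0.096875   0.209125]
  [ 0.172500   0.475000   0.130500   0.099000]
  [ 0.036500   0.024500   0.415250   0.043750]
  [ 0.090250   0.096500   0.056875   0.359625]
det(I−A) = Σ_j (I−A)_1j·C_1j = (0.95)(0.384250) + (-0.35)(0.172500) + (-0.05)(0.036500) + (-0.45)(0.090250) = 0.262225
(I − A)⁻¹ = adj(I−A) / det(I−A) ≈
  [   1.4653     0.8466     0.3694     0.7975]
  [   0.6578     1.8114     0.4977     0.3775]
  [   0.1392     0.0934     1.5836     0.1668]
  [   0.3442     0.3680     0.2169     1.3714]
x = (I − A)⁻¹ d = adj(I−A)·d / det(I−A), with det(I−A) = 0.262225:
  x_1 = (0.384250·70 + 0.222000·310 + 0.096875·120 + 0.209125·160) / 0.262225 = 140.8025 / 0.262225 ≈ 536.95
  x_2 = (0.172500·70 + 0.475000·310 + 0.130500·120 + 0.099000·160) / 0.262225 = 190.825 / 0.262225 ≈ 727.71
  x_3 = (0.036500·70 + 0.024500·310 + 0.415250·120 + 0.043750·160) / 0.262225 = 66.98 / 0.262225 ≈ 255.43
  x_4 = (0.090250·70 + 0.096500·310 + 0.056875·120 + 0.359625·160) / 0.262225 = 100.5975 / 0.262225 ≈ 383.63

x_4 = 383.63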